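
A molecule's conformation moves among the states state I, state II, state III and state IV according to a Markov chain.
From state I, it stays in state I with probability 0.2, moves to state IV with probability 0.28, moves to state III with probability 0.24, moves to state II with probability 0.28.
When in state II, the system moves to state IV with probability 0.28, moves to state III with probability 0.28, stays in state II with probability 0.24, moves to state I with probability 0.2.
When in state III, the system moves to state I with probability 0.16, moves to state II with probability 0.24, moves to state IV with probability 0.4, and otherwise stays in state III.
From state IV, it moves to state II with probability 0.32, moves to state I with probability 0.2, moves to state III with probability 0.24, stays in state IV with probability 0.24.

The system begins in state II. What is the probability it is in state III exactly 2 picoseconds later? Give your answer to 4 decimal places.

0.2384

Propagate the distribution vector 2 picoseconds from state II.
After 0 picoseconds: (0.0000, 1.0000, 0.0000, 0.0000)
After 1 picosecond: (0.2000, 0.2400, 0.2800, 0.2800)
After 2 picoseconds: (0.1888, 0.2704, 0.2384, 0.3024)
P(in state III after 2 picoseconds) = 0.2384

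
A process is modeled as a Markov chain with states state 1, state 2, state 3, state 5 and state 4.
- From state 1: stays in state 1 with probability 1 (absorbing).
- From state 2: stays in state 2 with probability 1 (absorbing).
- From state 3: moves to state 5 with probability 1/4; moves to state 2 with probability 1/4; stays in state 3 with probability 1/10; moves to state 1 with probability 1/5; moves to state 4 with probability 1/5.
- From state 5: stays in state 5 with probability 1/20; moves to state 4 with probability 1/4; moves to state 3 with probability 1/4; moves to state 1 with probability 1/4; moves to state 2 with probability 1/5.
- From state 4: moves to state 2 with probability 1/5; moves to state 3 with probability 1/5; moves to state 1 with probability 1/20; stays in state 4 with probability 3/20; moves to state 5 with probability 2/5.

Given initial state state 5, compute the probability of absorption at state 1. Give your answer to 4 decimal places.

0.4823

Let h(s) be the probability of absorption at state 1 starting from transient state s. Then h(state 1) = 1 and h(state 2) = 0. By first-step analysis:
h(state 3) = 0.2·1 + 0.25·0 + 0.1·h(state 3) + 0.25·h(state 5) + 0.2·h(state 4)
h(state 5) = 0.25·1 + 0.2·0 + 0.25·h(state 3) + 0.05·h(state 5) + 0.25·h(state 4)
h(state 4) = 0.05·1 + 0.2·0 + 0.2·h(state 3) + 0.4·h(state 5) + 0.15·h(state 4)
Solving: h(state 3) = 0.4429, h(state 5) = 0.4823, h(state 4) = 0.3900.
Starting from state 5, the probability is 0.4823.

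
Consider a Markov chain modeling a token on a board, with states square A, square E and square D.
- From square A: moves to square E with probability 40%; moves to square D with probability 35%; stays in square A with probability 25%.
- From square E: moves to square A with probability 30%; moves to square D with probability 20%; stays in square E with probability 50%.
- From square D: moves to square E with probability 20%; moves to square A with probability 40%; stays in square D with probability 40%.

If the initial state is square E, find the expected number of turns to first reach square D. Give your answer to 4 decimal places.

Let t(s) be the expected number of turns to first reach square D from state s, with t(square D) = 0. Conditioning on the first turn:
t(square A) = 1 + 0.25·t(square A) + 0.4·t(square E)
t(square E) = 1 + 0.3·t(square A) + 0.5·t(square E)
Solving: t(square A) = 3.5294, t(square E) = 4.1176.
Expected turns from square E to square D: 4.1176.

4.1176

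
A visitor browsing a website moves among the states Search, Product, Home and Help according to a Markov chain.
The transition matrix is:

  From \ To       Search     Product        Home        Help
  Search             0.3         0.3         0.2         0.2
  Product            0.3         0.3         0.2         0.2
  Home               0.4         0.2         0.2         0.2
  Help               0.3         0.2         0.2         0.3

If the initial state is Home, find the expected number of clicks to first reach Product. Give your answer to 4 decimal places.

4.2672

Let t(s) be the expected number of clicks to first reach Product from state s, with t(Product) = 0. Conditioning on the first click:
t(Search) = 1 + 0.3·t(Search) + 0.2·t(Home) + 0.2·t(Help)
t(Home) = 1 + 0.4·t(Search) + 0.2·t(Home) + 0.2·t(Help)
t(Help) = 1 + 0.3·t(Search) + 0.2·t(Home) + 0.3·t(Help)
Solving: t(Search) = 3.8793, t(Home) = 4.2672, t(Help) = 4.3103.
Expected clicks from Home to Product: 4.2672.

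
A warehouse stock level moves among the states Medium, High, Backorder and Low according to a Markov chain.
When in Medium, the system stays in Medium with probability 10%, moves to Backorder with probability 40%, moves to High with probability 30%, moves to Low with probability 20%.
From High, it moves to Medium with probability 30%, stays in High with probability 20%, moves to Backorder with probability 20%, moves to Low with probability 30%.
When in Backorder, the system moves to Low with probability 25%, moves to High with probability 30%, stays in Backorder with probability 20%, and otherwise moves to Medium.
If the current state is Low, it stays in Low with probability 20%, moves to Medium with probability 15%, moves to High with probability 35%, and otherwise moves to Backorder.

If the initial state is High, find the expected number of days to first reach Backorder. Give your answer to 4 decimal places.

Let t(s) be the expected number of days to first reach Backorder from state s, with t(Backorder) = 0. Conditioning on the first day:
t(Medium) = 1 + 0.1·t(Medium) + 0.3·t(High) + 0.2·t(Low)
t(High) = 1 + 0.3·t(Medium) + 0.2·t(High) + 0.3·t(Low)
t(Low) = 1 + 0.15·t(Medium) + 0.35·t(High) + 0.2·t(Low)
Solving: t(Medium) = 3.1197, t(High) = 3.7179, t(Low) = 3.4615.
Expected days from High to Backorder: 3.7179.

3.7179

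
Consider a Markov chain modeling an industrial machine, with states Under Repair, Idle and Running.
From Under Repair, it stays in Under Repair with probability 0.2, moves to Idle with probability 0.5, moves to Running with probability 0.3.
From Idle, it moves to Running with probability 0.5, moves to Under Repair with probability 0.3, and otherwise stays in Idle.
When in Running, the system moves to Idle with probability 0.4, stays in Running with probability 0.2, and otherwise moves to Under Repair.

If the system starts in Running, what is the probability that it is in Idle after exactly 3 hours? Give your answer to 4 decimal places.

0.3560

Propagate the distribution vector 3 hours from Running.
After 0 hours: (0.0000, 0.0000, 1.0000)
After 1 hour: (0.4000, 0.4000, 0.2000)
After 2 hours: (0.2800, 0.3600, 0.3600)
After 3 hours: (0.3080, 0.3560, 0.3360)
P(in Idle after 3 hours) = 0.3560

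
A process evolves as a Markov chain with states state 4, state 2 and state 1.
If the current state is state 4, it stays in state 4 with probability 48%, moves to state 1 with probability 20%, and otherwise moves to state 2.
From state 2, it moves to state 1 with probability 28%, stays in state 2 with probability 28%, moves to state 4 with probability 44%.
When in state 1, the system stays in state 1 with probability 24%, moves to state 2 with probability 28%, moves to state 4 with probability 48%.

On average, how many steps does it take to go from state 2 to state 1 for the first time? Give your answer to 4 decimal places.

4.1096

Let t(s) be the expected number of steps to first reach state 1 from state s, with t(state 1) = 0. Conditioning on the first step:
t(state 4) = 1 + 0.48·t(state 4) + 0.32·t(state 2)
t(state 2) = 1 + 0.44·t(state 4) + 0.28·t(state 2)
Solving: t(state 4) = 4.4521, t(state 2) = 4.1096.
Expected steps from state 2 to state 1: 4.1096.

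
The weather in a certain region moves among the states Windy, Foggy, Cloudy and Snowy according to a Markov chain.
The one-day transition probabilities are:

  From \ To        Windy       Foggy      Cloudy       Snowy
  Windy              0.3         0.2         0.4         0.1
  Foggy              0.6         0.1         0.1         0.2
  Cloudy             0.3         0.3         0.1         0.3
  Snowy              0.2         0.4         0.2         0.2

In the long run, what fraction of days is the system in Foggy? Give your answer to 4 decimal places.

0.2363

Let the stationary distribution be π with π = πP and π_1 + π_2 + π_3 + π_4 = 1.
π_1 = 0.3·π_1 + 0.6·π_2 + 0.3·π_3 + 0.2·π_4
π_2 = 0.2·π_1 + 0.1·π_2 + 0.3·π_3 + 0.4·π_4
π_3 = 0.4·π_1 + 0.1·π_2 + 0.1·π_3 + 0.2·π_4
Solving with the normalization constraint gives π = (0.3522, 0.2363, 0.2244, 0.1872).
So the stationary probability of Foggy is 0.2363.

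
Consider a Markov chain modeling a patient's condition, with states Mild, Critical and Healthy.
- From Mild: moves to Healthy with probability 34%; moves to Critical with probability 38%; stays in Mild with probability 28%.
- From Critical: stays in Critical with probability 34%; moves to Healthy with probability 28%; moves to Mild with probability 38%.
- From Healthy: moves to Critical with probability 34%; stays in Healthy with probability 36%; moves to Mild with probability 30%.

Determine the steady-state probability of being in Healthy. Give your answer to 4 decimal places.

0.3253

Let the stationary distribution be π with π = πP and π_1 + π_2 + π_3 = 1.
π_1 = 0.28·π_1 + 0.38·π_2 + 0.3·π_3
π_2 = 0.38·π_1 + 0.34·π_2 + 0.34·π_3
Solving with the normalization constraint gives π = (0.3218, 0.3529, 0.3253).
So the stationary probability of Healthy is 0.3253.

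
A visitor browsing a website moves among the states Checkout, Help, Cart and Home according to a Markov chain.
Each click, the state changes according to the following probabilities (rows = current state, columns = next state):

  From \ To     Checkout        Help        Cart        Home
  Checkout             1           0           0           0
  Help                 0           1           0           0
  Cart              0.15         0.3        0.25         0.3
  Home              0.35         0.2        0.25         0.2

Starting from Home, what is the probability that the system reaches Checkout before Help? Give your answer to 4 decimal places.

0.5714

Let h(s) be the probability of absorption at Checkout starting from transient state s. Then h(Checkout) = 1 and h(Help) = 0. By first-step analysis:
h(Cart) = 0.15·1 + 0.3·0 + 0.25·h(Cart) + 0.3·h(Home)
h(Home) = 0.35·1 + 0.2·0 + 0.25·h(Cart) + 0.2·h(Home)
Solving: h(Cart) = 0.4286, h(Home) = 0.5714.
Starting from Home, the probability is 0.5714.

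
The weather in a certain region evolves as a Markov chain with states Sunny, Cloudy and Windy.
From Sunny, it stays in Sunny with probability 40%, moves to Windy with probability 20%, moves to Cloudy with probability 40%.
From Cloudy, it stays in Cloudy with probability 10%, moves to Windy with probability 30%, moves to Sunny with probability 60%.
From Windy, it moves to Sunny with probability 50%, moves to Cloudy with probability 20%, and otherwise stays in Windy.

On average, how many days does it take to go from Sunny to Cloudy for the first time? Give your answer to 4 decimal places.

2.8125

Let t(s) be the expected number of days to first reach Cloudy from state s, with t(Cloudy) = 0. Conditioning on the first day:
t(Sunny) = 1 + 0.4·t(Sunny) + 0.2·t(Windy)
t(Windy) = 1 + 0.5·t(Sunny) + 0.3·t(Windy)
Solving: t(Sunny) = 2.8125, t(Windy) = 3.4375.
Expected days from Sunny to Cloudy: 2.8125.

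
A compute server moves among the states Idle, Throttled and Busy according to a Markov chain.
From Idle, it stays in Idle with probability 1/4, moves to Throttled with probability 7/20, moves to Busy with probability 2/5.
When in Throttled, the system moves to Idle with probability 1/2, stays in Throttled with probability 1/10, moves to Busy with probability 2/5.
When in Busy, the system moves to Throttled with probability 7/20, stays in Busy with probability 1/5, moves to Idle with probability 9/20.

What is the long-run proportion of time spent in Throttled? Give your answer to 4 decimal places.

Let the stationary distribution be π with π = πP and π_1 + π_2 + π_3 = 1.
π_1 = 0.25·π_1 + 0.5·π_2 + 0.45·π_3
π_2 = 0.35·π_1 + 0.1·π_2 + 0.35·π_3
Solving with the normalization constraint gives π = (0.3867, 0.2800, 0.3333).
So the stationary probability of Throttled is 0.2800.

0.2800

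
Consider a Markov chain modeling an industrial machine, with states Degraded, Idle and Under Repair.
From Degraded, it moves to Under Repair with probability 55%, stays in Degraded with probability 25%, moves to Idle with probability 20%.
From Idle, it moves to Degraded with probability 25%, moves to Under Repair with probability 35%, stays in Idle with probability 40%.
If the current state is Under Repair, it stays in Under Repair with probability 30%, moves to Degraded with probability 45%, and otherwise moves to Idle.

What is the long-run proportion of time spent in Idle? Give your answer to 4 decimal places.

0.2748

Let the stationary distribution be π with π = πP and π_1 + π_2 + π_3 = 1.
π_1 = 0.25·π_1 + 0.25·π_2 + 0.45·π_3
π_2 = 0.2·π_1 + 0.4·π_2 + 0.25·π_3
Solving with the normalization constraint gives π = (0.3292, 0.2748, 0.3960).
So the stationary probability of Idle is 0.2748.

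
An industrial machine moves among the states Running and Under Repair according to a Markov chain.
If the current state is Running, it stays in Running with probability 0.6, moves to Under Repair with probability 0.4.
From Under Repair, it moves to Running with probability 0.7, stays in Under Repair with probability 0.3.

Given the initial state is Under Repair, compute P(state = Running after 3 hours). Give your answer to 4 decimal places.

Propagate the distribution vector 3 hours from Under Repair.
After 0 hours: (0.0000, 1.0000)
After 1 hour: (0.7000, 0.3000)
After 2 hours: (0.6300, 0.3700)
After 3 hours: (0.6370, 0.3630)
P(in Running after 3 hours) = 0.6370

0.6370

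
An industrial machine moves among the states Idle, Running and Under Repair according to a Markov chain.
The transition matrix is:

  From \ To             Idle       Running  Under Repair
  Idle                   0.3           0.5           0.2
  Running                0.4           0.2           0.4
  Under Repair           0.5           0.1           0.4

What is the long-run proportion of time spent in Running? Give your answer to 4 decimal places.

Let the stationary distribution be π with π = πP and π_1 + π_2 + π_3 = 1.
π_1 = 0.3·π_1 + 0.4·π_2 + 0.5·π_3
π_2 = 0.5·π_1 + 0.2·π_2 + 0.1·π_3
Solving with the normalization constraint gives π = (0.3929, 0.2857, 0.3214).
So the stationary probability of Running is 0.2857.

0.2857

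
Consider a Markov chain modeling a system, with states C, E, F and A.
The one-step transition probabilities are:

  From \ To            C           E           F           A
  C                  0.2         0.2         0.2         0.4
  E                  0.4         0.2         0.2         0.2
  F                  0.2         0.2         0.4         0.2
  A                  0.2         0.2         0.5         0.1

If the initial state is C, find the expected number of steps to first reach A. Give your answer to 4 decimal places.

Let t(s) be the expected number of steps to first reach A from state s, with t(A) = 0. Conditioning on the first step:
t(C) = 1 + 0.2·t(C) + 0.2·t(E) + 0.2·t(F)
t(E) = 1 + 0.4·t(C) + 0.2·t(E) + 0.2·t(F)
t(F) = 1 + 0.2·t(C) + 0.2·t(E) + 0.4·t(F)
Solving: t(C) = 3.2258, t(E) = 3.8710, t(F) = 4.0323.
Expected steps from C to A: 3.2258.

3.2258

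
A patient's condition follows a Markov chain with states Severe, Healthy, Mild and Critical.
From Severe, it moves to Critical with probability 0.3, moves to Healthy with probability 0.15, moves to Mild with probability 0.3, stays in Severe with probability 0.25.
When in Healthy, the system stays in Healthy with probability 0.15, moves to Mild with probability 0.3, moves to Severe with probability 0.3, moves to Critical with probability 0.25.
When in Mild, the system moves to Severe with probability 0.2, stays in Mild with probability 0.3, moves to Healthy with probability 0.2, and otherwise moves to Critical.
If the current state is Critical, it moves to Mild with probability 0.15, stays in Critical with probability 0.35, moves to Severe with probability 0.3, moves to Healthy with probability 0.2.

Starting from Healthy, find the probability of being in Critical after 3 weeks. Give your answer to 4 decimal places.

Propagate the distribution vector 3 weeks from Healthy.
After 0 weeks: (0.0000, 1.0000, 0.0000, 0.0000)
After 1 week: (0.3000, 0.1500, 0.3000, 0.2500)
After 2 weeks: (0.2550, 0.1775, 0.2625, 0.3050)
After 3 weeks: (0.2610, 0.1784, 0.2543, 0.3064)
P(in Critical after 3 weeks) = 0.3064

0.3064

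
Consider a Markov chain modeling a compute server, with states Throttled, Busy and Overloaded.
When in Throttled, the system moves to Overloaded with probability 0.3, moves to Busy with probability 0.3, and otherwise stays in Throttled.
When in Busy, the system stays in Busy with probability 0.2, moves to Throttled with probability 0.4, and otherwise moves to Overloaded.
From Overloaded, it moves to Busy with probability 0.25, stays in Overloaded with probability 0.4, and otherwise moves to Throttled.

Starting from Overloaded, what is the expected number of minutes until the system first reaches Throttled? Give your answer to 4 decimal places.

Let t(s) be the expected number of minutes to first reach Throttled from state s, with t(Throttled) = 0. Conditioning on the first minute:
t(Busy) = 1 + 0.2·t(Busy) + 0.4·t(Overloaded)
t(Overloaded) = 1 + 0.25·t(Busy) + 0.4·t(Overloaded)
Solving: t(Busy) = 2.6316, t(Overloaded) = 2.7632.
Expected minutes from Overloaded to Throttled: 2.7632.

2.7632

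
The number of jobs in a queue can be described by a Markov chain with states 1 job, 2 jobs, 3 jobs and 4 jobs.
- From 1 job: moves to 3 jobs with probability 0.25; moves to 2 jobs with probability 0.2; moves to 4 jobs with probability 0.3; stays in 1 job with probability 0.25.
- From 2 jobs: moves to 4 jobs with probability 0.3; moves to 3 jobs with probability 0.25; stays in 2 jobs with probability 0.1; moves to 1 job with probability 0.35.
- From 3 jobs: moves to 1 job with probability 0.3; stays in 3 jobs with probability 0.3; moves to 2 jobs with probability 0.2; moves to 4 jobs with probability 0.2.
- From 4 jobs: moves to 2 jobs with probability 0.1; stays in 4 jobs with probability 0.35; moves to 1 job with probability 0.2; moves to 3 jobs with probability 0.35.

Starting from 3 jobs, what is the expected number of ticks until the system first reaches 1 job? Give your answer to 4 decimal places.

Let t(s) be the expected number of ticks to first reach 1 job from state s, with t(1 job) = 0. Conditioning on the first tick:
t(2 jobs) = 1 + 0.1·t(2 jobs) + 0.25·t(3 jobs) + 0.3·t(4 jobs)
t(3 jobs) = 1 + 0.2·t(2 jobs) + 0.3·t(3 jobs) + 0.2·t(4 jobs)
t(4 jobs) = 1 + 0.1·t(2 jobs) + 0.35·t(3 jobs) + 0.35·t(4 jobs)
Solving: t(2 jobs) = 3.4176, t(3 jobs) = 3.5393, t(4 jobs) = 3.9700.
Expected ticks from 3 jobs to 1 job: 3.5393.

3.5393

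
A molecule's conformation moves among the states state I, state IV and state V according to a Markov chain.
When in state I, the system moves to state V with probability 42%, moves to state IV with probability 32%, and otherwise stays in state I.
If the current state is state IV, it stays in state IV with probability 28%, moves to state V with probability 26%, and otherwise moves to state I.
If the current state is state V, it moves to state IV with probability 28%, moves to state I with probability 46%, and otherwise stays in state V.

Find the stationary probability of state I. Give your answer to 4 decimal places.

Let the stationary distribution be π with π = πP and π_1 + π_2 + π_3 = 1.
π_1 = 0.26·π_1 + 0.46·π_2 + 0.46·π_3
π_2 = 0.32·π_1 + 0.28·π_2 + 0.28·π_3
Solving with the normalization constraint gives π = (0.3833, 0.2953, 0.3213).
So the stationary probability of state I is 0.3833.

0.3833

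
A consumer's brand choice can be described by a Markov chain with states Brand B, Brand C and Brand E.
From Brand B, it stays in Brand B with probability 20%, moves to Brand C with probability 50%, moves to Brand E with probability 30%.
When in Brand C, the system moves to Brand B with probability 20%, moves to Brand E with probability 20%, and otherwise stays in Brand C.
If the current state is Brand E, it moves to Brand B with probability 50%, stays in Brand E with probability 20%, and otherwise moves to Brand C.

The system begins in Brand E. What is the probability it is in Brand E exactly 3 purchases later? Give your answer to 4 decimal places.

Propagate the distribution vector 3 purchases from Brand E.
After 0 purchases: (0.0000, 0.0000, 1.0000)
After 1 purchase: (0.5000, 0.3000, 0.2000)
After 2 purchases: (0.2600, 0.4900, 0.2500)
After 3 purchases: (0.2750, 0.4990, 0.2260)
P(in Brand E after 3 purchases) = 0.2260

0.2260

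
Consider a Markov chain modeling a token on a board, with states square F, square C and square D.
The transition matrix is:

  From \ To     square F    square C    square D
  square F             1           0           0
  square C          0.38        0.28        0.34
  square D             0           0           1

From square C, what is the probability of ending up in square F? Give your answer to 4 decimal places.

0.5278

Let h(s) be the probability of absorption at square F starting from transient state s. Then h(square F) = 1 and h(square D) = 0. By first-step analysis:
h(square C) = 0.38·1 + 0.28·h(square C) + 0.34·0
Solving: h(square C) = 0.5278.
Starting from square C, the probability is 0.5278.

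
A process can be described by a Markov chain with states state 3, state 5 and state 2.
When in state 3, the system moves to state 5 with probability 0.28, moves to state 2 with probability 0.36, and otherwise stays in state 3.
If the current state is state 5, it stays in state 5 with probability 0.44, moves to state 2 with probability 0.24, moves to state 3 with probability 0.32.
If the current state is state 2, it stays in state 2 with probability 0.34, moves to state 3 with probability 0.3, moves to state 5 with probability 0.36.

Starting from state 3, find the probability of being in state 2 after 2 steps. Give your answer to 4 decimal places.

0.3192

Sum over the intermediate state after 1 step:
P = P(state 3→state 3)·P(state 3→state 2) + P(state 3→state 5)·P(state 5→state 2) + P(state 3→state 2)·P(state 2→state 2)
  = 0.36×0.36 + 0.28×0.24 + 0.36×0.34
  = 0.1296 + 0.0672 + 0.1224 = 0.3192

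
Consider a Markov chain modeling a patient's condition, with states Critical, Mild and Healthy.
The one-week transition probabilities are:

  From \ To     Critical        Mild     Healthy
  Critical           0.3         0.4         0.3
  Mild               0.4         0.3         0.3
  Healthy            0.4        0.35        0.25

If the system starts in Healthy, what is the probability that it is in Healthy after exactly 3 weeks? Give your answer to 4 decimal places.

Propagate the distribution vector 3 weeks from Healthy.
After 0 weeks: (0.0000, 0.0000, 1.0000)
After 1 week: (0.4000, 0.3500, 0.2500)
After 2 weeks: (0.3600, 0.3525, 0.2875)
After 3 weeks: (0.3640, 0.3504, 0.2856)
P(in Healthy after 3 weeks) = 0.2856

0.2856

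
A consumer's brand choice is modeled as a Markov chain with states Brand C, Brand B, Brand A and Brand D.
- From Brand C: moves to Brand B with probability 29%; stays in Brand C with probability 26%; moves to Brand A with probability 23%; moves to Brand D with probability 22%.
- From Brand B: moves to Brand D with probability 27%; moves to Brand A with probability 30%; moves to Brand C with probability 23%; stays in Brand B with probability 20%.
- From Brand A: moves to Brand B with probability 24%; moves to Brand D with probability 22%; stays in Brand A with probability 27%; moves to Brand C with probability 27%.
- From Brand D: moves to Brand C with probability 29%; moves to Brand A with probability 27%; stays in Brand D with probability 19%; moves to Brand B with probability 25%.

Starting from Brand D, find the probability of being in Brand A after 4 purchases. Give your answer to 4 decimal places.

Propagate the distribution vector 4 purchases from Brand D.
After 0 purchases: (0.0000, 0.0000, 0.0000, 1.0000)
After 1 purchase: (0.2900, 0.2500, 0.2700, 0.1900)
After 2 purchases: (0.2609, 0.2464, 0.2659, 0.2268)
After 3 purchases: (0.2621, 0.2455, 0.2670, 0.2255)
After 4 purchases: (0.2621, 0.2455, 0.2669, 0.2255)
P(in Brand A after 4 purchases) = 0.2669

0.2669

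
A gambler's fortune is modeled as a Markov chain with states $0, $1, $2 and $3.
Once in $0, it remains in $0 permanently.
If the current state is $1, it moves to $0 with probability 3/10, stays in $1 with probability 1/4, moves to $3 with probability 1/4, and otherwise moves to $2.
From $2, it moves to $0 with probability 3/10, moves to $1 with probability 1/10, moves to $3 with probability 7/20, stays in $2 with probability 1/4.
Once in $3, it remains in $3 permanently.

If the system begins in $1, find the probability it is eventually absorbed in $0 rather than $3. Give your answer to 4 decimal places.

Let h(s) be the probability of absorption at $0 starting from transient state s. Then h($0) = 1 and h($3) = 0. By first-step analysis:
h($1) = 0.3·1 + 0.25·h($1) + 0.2·h($2) + 0.25·0
h($2) = 0.3·1 + 0.1·h($1) + 0.25·h($2) + 0.35·0
Solving: h($1) = 0.5253, h($2) = 0.4700.
Starting from $1, the probability is 0.5253.

0.5253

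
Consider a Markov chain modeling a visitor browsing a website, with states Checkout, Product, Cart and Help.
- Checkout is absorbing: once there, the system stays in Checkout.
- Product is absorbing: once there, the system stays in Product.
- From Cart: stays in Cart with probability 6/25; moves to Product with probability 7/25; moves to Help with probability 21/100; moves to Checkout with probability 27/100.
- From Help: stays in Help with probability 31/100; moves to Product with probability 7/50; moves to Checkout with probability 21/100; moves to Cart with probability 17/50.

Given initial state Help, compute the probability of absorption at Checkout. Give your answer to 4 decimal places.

0.5550

Let h(s) be the probability of absorption at Checkout starting from transient state s. Then h(Checkout) = 1 and h(Product) = 0. By first-step analysis:
h(Cart) = 0.27·1 + 0.28·0 + 0.24·h(Cart) + 0.21·h(Help)
h(Help) = 0.21·1 + 0.14·0 + 0.34·h(Cart) + 0.31·h(Help)
Solving: h(Cart) = 0.5086, h(Help) = 0.5550.
Starting from Help, the probability is 0.5550.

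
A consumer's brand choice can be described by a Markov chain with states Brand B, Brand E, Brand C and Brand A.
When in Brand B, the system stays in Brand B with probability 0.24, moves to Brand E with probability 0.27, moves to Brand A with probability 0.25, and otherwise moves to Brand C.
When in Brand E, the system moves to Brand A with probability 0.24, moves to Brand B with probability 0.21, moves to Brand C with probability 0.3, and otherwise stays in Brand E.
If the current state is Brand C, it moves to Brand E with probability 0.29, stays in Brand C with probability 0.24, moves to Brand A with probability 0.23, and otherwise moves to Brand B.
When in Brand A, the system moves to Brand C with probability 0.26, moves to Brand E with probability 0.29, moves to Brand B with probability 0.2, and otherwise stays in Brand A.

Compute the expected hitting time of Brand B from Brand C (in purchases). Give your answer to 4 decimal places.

Let t(s) be the expected number of purchases to first reach Brand B from state s, with t(Brand B) = 0. Conditioning on the first purchase:
t(Brand E) = 1 + 0.25·t(Brand E) + 0.3·t(Brand C) + 0.24·t(Brand A)
t(Brand C) = 1 + 0.29·t(Brand E) + 0.24·t(Brand C) + 0.23·t(Brand A)
t(Brand A) = 1 + 0.29·t(Brand E) + 0.26·t(Brand C) + 0.25·t(Brand A)
Solving: t(Brand E) = 4.6334, t(Brand C) = 4.5018, t(Brand A) = 4.6856.
Expected purchases from Brand C to Brand B: 4.5018.

4.5018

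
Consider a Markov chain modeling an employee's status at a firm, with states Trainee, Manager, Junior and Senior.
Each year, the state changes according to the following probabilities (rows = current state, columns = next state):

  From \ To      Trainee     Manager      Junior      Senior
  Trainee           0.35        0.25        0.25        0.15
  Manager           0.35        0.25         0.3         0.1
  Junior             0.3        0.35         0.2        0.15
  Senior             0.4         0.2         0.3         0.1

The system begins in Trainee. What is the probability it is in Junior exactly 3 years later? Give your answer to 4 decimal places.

0.2570

Propagate the distribution vector 3 years from Trainee.
After 0 years: (1.0000, 0.0000, 0.0000, 0.0000)
After 1 year: (0.3500, 0.2500, 0.2500, 0.1500)
After 2 years: (0.3450, 0.2675, 0.2575, 0.1300)
After 3 years: (0.3436, 0.2693, 0.2570, 0.1301)
P(in Junior after 3 years) = 0.2570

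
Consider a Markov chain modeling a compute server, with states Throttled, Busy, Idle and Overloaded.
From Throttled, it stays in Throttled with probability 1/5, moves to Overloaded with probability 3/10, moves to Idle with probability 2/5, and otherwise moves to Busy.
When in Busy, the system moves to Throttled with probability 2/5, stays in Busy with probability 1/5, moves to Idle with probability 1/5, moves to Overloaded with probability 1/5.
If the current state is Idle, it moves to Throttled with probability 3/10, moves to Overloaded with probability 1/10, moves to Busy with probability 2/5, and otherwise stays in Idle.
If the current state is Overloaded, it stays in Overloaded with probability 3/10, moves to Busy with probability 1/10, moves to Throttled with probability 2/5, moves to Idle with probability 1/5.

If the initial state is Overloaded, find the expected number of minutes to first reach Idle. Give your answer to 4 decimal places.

Let t(s) be the expected number of minutes to first reach Idle from state s, with t(Idle) = 0. Conditioning on the first minute:
t(Throttled) = 1 + 0.2·t(Throttled) + 0.1·t(Busy) + 0.3·t(Overloaded)
t(Busy) = 1 + 0.4·t(Throttled) + 0.2·t(Busy) + 0.2·t(Overloaded)
t(Overloaded) = 1 + 0.4·t(Throttled) + 0.1·t(Busy) + 0.3·t(Overloaded)
Solving: t(Throttled) = 3.1250, t(Busy) = 3.7500, t(Overloaded) = 3.7500.
Expected minutes from Overloaded to Idle: 3.7500.

3.7500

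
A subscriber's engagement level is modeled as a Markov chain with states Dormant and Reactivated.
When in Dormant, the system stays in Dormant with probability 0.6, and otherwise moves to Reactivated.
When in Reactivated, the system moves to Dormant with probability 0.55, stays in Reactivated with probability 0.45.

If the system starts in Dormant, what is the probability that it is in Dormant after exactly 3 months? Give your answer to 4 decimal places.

Propagate the distribution vector 3 months from Dormant.
After 0 months: (1.0000, 0.0000)
After 1 month: (0.6000, 0.4000)
After 2 months: (0.5800, 0.4200)
After 3 months: (0.5790, 0.4210)
P(in Dormant after 3 months) = 0.5790

0.5790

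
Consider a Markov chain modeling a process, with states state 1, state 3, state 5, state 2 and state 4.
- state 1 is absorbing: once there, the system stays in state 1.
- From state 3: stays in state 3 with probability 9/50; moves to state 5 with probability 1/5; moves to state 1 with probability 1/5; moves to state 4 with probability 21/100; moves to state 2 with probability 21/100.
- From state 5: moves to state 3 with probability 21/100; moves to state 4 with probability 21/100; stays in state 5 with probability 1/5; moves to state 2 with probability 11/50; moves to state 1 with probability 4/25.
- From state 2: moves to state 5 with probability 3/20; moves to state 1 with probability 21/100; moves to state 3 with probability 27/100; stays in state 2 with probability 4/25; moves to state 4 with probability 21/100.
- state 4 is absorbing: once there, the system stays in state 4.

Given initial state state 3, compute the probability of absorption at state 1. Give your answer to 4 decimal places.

Let h(s) be the probability of absorption at state 1 starting from transient state s. Then h(state 1) = 1 and h(state 4) = 0. By first-step analysis:
h(state 3) = 0.2·1 + 0.18·h(state 3) + 0.2·h(state 5) + 0.21·h(state 2) + 0.21·0
h(state 5) = 0.16·1 + 0.21·h(state 3) + 0.2·h(state 5) + 0.22·h(state 2) + 0.21·0
h(state 2) = 0.21·1 + 0.27·h(state 3) + 0.15·h(state 5) + 0.16·h(state 2) + 0.21·0
Solving: h(state 3) = 0.4807, h(state 5) = 0.4600, h(state 2) = 0.4867.
Starting from state 3, the probability is 0.4807.

0.4807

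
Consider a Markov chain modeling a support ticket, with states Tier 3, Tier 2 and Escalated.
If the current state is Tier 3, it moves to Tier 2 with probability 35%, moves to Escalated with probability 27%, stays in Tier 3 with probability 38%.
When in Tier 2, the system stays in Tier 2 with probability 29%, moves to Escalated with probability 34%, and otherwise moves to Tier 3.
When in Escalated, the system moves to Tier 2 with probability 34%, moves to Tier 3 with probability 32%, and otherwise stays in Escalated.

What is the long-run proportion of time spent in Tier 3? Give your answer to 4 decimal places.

0.3578

Let the stationary distribution be π with π = πP and π_1 + π_2 + π_3 = 1.
π_1 = 0.38·π_1 + 0.37·π_2 + 0.32·π_3
π_2 = 0.35·π_1 + 0.29·π_2 + 0.34·π_3
Solving with the normalization constraint gives π = (0.3578, 0.3272, 0.3150).
So the stationary probability of Tier 3 is 0.3578.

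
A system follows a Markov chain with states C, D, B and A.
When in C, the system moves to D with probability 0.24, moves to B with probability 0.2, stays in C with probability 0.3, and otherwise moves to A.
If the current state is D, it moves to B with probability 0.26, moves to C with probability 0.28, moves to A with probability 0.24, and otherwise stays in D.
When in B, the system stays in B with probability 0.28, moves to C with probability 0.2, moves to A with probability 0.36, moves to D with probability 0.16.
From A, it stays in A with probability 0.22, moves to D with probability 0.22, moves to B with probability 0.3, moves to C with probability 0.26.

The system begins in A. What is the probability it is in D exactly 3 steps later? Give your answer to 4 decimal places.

Propagate the distribution vector 3 steps from A.
After 0 steps: (0.0000, 0.0000, 0.0000, 1.0000)
After 1 step: (0.2600, 0.2200, 0.3000, 0.2200)
After 2 steps: (0.2568, 0.2072, 0.2592, 0.2768)
After 3 steps: (0.2589, 0.2096, 0.2608, 0.2707)
P(in D after 3 steps) = 0.2096

0.2096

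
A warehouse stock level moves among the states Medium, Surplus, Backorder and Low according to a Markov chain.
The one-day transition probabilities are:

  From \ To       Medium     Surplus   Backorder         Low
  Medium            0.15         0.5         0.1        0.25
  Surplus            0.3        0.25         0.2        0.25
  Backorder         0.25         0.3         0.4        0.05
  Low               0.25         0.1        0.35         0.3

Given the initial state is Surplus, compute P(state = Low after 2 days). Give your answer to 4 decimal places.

0.2225

Propagate the distribution vector 2 days from Surplus.
After 0 days: (0.0000, 1.0000, 0.0000, 0.0000)
After 1 day: (0.3000, 0.2500, 0.2000, 0.2500)
After 2 days: (0.2325, 0.2975, 0.2475, 0.2225)
P(in Low after 2 days) = 0.2225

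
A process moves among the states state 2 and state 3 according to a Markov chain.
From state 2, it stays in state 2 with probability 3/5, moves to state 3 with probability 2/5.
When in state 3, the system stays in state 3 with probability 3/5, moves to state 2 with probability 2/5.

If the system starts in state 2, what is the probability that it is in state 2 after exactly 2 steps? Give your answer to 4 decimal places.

Sum over the intermediate state after 1 step:
P = P(state 2→state 2)·P(state 2→state 2) + P(state 2→state 3)·P(state 3→state 2)
  = 0.6×0.6 + 0.4×0.4
  = 0.3600 + 0.1600 = 0.5200

0.5200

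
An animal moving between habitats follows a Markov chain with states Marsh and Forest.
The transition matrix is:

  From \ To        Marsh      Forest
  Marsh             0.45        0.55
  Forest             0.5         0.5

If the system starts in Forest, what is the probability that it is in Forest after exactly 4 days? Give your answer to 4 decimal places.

0.5238

Propagate the distribution vector 4 days from Forest.
After 0 days: (0.0000, 1.0000)
After 1 day: (0.5000, 0.5000)
After 2 days: (0.4750, 0.5250)
After 3 days: (0.4763, 0.5238)
After 4 days: (0.4762, 0.5238)
P(in Forest after 4 days) = 0.5238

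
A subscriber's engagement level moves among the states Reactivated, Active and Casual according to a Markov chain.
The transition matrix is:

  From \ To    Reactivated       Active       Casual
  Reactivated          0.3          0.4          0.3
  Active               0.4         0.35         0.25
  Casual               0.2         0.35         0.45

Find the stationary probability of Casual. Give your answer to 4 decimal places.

Let the stationary distribution be π with π = πP and π_1 + π_2 + π_3 = 1.
π_1 = 0.3·π_1 + 0.4·π_2 + 0.2·π_3
π_2 = 0.4·π_1 + 0.35·π_2 + 0.35·π_3
Solving with the normalization constraint gives π = (0.3034, 0.3652, 0.3315).
So the stationary probability of Casual is 0.3315.

0.3315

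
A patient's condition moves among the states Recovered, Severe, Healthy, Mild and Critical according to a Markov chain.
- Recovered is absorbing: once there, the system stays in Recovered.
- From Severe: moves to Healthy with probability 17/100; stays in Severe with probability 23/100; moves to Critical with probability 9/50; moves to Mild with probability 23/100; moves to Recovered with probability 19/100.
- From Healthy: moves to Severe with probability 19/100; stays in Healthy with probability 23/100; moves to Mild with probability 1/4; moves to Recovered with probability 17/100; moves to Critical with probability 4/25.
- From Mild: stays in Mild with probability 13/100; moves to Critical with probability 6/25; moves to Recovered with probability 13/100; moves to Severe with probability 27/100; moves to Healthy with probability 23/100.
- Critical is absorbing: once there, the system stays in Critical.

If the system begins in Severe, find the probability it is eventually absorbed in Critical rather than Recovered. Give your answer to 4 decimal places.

0.5214

Let h(s) be the probability of absorption at Critical starting from transient state s. Then h(Critical) = 1 and h(Recovered) = 0. By first-step analysis:
h(Severe) = 0.19·0 + 0.23·h(Severe) + 0.17·h(Healthy) + 0.23·h(Mild) + 0.18·1
h(Healthy) = 0.17·0 + 0.19·h(Severe) + 0.23·h(Healthy) + 0.25·h(Mild) + 0.16·1
h(Mild) = 0.13·0 + 0.27·h(Severe) + 0.23·h(Healthy) + 0.13·h(Mild) + 0.24·1
Solving: h(Severe) = 0.5214, h(Healthy) = 0.5235, h(Mild) = 0.5761.
Starting from Severe, the probability is 0.5214.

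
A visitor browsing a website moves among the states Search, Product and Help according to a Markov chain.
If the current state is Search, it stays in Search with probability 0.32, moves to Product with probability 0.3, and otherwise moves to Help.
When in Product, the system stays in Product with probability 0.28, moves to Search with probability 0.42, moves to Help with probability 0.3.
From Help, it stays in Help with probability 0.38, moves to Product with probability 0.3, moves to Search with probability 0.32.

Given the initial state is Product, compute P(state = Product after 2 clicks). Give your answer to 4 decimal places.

Sum over the intermediate state after 1 click:
P = P(Product→Search)·P(Search→Product) + P(Product→Product)·P(Product→Product) + P(Product→Help)·P(Help→Product)
  = 0.42×0.3 + 0.28×0.28 + 0.3×0.3
  = 0.1260 + 0.0784 + 0.0900 = 0.2944

0.2944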